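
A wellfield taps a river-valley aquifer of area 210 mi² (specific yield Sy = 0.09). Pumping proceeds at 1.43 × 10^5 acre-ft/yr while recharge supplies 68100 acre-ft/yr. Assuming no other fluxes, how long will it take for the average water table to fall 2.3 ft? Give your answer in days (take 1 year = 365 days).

t ≈ 136 days

A = 210 mi² = 5.439 × 10^8 m²
Δh = 2.3 ft = 0.701 m
ΔV = Sy × A × Δh = 0.09 × 5.439 × 10^8 × 0.701 = 3.432 × 10^7 m³
Net withdrawal = 1.43 × 10^5 − 68100 = 74900 acre-ft/yr = 2.531 × 10^5 m³/d
t = ΔV / Q = 3.432 × 10^7 m³ / 2.531 × 10^5 m³/d = 135.6 d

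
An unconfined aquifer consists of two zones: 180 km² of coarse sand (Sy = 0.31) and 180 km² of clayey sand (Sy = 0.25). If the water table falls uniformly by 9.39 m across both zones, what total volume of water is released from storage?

A₁ = 180 km² = 1.8 × 10^8 m²; A₂ = 180 km² = 1.8 × 10^8 m²
ΔV₁ = 0.31 × 1.8 × 10^8 × 9.39 = 5.24 × 10^8 m³
ΔV₂ = 0.25 × 1.8 × 10^8 × 9.39 = 4.226 × 10^8 m³
ΔV = ΔV₁ + ΔV₂ = 9.465 × 10^8 m³

ΔV ≈ 9.47 × 10^8 m³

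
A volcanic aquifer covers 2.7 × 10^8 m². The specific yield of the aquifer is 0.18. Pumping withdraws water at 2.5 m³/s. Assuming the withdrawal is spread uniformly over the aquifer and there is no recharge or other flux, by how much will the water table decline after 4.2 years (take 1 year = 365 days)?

Δh ≈ 6.81 m

Q = 2.5 m³/s = 2.16 × 10^5 m³/d
t = 4.2 years = 1533 d
ΔV = Q × t = 2.16 × 10^5 m³/d × 1533 d = 3.311 × 10^8 m³
Δh = ΔV / (Sy × A) = 3.311 × 10^8 / (0.18 × 2.7 × 10^8) = 6.813 m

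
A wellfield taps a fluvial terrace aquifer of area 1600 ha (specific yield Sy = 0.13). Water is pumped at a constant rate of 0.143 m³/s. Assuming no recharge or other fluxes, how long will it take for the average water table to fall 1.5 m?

t ≈ 253 days

A = 1600 ha = 1.6 × 10^7 m²
ΔV = Sy × A × Δh = 0.13 × 1.6 × 10^7 × 1.5 = 3.12 × 10^6 m³
Q = 0.143 m³/s = 12360 m³/d
t = ΔV / Q = 3.12 × 10^6 m³ / 12360 m³/d = 252.5 d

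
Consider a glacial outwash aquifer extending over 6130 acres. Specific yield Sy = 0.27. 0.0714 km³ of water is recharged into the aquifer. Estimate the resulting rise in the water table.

A = 6130 acres = 2.481 × 10^7 m²
ΔV = 0.0714 km³ = 7.14 × 10^7 m³
Δh = ΔV / (Sy × A) = 7.14 × 10^7 m³ / (0.27 × 2.481 × 10^7 m²) = 10.66 m

Δh ≈ 10.7 m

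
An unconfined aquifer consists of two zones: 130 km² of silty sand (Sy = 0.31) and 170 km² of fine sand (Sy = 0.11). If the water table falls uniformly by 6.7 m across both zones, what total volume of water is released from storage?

ΔV ≈ 3.95 × 10^8 m³

A₁ = 130 km² = 1.3 × 10^8 m²; A₂ = 170 km² = 1.7 × 10^8 m²
ΔV₁ = 0.31 × 1.3 × 10^8 × 6.7 = 2.7 × 10^8 m³
ΔV₂ = 0.11 × 1.7 × 10^8 × 6.7 = 1.253 × 10^8 m³
ΔV = ΔV₁ + ΔV₂ = 3.953 × 10^8 m³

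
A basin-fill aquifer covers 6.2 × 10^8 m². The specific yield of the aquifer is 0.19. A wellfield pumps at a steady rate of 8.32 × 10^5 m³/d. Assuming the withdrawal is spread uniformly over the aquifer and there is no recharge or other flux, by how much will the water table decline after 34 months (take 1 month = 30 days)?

t = 34 months = 1020 d
ΔV = Q × t = 8.32 × 10^5 m³/d × 1020 d = 8.486 × 10^8 m³
Δh = ΔV / (Sy × A) = 8.486 × 10^8 / (0.19 × 6.2 × 10^8) = 7.204 m

Δh ≈ 7.2 m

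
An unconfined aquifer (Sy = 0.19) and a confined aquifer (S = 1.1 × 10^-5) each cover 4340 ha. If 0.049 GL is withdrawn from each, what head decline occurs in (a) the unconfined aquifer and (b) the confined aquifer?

A = 4340 ha = 4.34 × 10^7 m²
ΔV = 0.049 GL = 49000 m³
Unconfined: Δh_u = ΔV/(Sy·A) = 49000/(0.19 × 4.34 × 10^7) = 0.005942 m
Confined: Δh_c = ΔV/(S·A) = 49000/(1.1 × 10^-5 × 4.34 × 10^7) = 102.6 m

Δh_u ≈ 0.00594 m; Δh_c ≈ 103 m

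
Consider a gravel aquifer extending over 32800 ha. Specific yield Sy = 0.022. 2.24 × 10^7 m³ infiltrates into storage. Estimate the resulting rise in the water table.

Δh ≈ 3.1 m

A = 32800 ha = 3.28 × 10^8 m²
Δh = ΔV / (Sy × A) = 2.24 × 10^7 m³ / (0.022 × 3.28 × 10^8 m²) = 3.104 m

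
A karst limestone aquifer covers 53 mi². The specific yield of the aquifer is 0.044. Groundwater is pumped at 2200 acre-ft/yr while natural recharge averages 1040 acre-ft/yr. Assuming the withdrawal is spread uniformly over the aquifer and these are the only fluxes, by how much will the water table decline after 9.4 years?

Δh ≈ 2.23 m

A = 53 mi² = 1.373 × 10^8 m²
Net abstraction = 2200 − 1040 = 1160 acre-ft/yr
Q_net = 1160 acre-ft/yr = 3920 m³/d
t = 9.4 years = 3431 d
ΔV = Q × t = 3920 m³/d × 3431 d = 1.345 × 10^7 m³
Δh = ΔV / (Sy × A) = 1.345 × 10^7 / (0.044 × 1.373 × 10^8) = 2.227 m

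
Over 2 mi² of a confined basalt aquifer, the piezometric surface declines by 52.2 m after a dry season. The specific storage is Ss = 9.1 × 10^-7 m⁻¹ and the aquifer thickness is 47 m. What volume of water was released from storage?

ΔV ≈ 11600 m³

S = Ss × b = 9.1 × 10^-7 m⁻¹ × 47 m = 4.277 × 10^-5
A = 2 mi² = 5.18 × 10^6 m²
ΔV = S × A × Δh = 4.277 × 10^-5 × 5.18 × 10^6 m² × 52.2 m = 11560 m³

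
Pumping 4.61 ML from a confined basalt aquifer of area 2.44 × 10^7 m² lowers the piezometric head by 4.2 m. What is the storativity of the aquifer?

S ≈ 4.5 × 10^-5

ΔV = 4.61 ML = 4610 m³
S = ΔV / (A × Δh) = 4610 m³ / (2.44 × 10^7 m² × 4.2 m) = 4.498 × 10^-5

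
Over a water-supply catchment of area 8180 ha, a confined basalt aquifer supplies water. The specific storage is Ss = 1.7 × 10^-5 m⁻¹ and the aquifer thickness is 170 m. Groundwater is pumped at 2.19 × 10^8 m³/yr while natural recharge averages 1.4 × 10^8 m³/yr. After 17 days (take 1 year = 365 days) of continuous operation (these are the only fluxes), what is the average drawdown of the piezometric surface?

Δh ≈ 15.6 m

S = Ss × b = 1.7 × 10^-5 m⁻¹ × 170 m = 2.89 × 10^-3
A = 8180 ha = 8.18 × 10^7 m²
Net abstraction = 2.19 × 10^8 − 1.4 × 10^8 = 7.9 × 10^7 m³/yr
Q_net = 7.9 × 10^7 m³/yr = 2.164 × 10^5 m³/d
ΔV = Q × t = 2.164 × 10^5 m³/d × 17 d = 3.679 × 10^6 m³
Δh = ΔV / (S × A) = 3.679 × 10^6 / (0.00289 × 8.18 × 10^7) = 15.56 m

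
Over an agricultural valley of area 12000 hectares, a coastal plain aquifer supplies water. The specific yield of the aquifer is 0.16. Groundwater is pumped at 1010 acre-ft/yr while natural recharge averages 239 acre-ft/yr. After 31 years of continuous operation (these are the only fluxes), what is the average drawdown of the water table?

Δh ≈ 1.54 m

A = 12000 hectares = 1.2 × 10^8 m²
Net abstraction = 1010 − 239 = 771 acre-ft/yr
Q_net = 771 acre-ft/yr = 2606 m³/d
t = 31 years = 11320 d
ΔV = Q × t = 2606 m³/d × 11320 d = 2.948 × 10^7 m³
Δh = ΔV / (Sy × A) = 2.948 × 10^7 / (0.16 × 1.2 × 10^8) = 1.535 m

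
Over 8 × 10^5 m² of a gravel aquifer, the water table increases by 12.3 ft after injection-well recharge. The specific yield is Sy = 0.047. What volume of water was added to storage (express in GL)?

ΔV ≈ 0.141 GL

Δh = 12.3 ft = 3.749 m
ΔV = Sy × A × Δh = 0.047 × 8 × 10^5 m² × 3.749 m = 1.41 × 10^5 m³
ΔV = 1.41 × 10^5 m³ = 0.141 GL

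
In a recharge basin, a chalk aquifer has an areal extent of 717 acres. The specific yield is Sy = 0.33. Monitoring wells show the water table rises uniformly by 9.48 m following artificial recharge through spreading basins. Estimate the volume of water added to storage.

A = 717 acres = 2.902 × 10^6 m²
ΔV = Sy × A × Δh = 0.33 × 2.902 × 10^6 m² × 9.48 m = 9.077 × 10^6 m³

ΔV ≈ 9.08 × 10^6 m³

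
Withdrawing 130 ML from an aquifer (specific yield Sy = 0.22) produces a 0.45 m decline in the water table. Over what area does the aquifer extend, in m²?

A ≈ 1.31 × 10^6 m²

ΔV = 130 ML = 1.3 × 10^5 m³
A = ΔV / (Sy × Δh) = 1.3 × 10^5 / (0.22 × 0.45) = 1.313 × 10^6 m²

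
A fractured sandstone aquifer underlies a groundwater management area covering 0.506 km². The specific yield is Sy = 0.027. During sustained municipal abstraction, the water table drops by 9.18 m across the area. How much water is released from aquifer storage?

ΔV ≈ 1.25 × 10^5 m³

A = 0.506 km² = 5.06 × 10^5 m²
ΔV = Sy × A × Δh = 0.027 × 5.06 × 10^5 m² × 9.18 m = 1.254 × 10^5 m³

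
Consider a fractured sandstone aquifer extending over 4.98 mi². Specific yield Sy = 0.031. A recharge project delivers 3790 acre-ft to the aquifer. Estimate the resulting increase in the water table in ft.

Δh ≈ 38.4 ft

A = 4.98 mi² = 1.29 × 10^7 m²
ΔV = 3790 acre-ft = 4.675 × 10^6 m³
Δh = ΔV / (Sy × A) = 4.675 × 10^6 m³ / (0.031 × 1.29 × 10^7 m²) = 11.69 m
Δh = 11.69 m = 38.36 ft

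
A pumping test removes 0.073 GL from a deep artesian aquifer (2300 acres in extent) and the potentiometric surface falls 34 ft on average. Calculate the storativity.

A = 2300 acres = 9.308 × 10^6 m²
Δh = 34 ft = 10.36 m
ΔV = 0.073 GL = 73000 m³
S = ΔV / (A × Δh) = 73000 m³ / (9.308 × 10^6 m² × 10.36 m) = 7.568 × 10^-4

S ≈ 7.6 × 10^-4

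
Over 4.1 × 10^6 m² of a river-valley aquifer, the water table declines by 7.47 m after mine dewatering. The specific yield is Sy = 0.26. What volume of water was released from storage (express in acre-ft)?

ΔV ≈ 6460 acre-ft

ΔV = Sy × A × Δh = 0.26 × 4.1 × 10^6 m² × 7.47 m = 7.963 × 10^6 m³
ΔV = 7.963 × 10^6 m³ = 6456 acre-ft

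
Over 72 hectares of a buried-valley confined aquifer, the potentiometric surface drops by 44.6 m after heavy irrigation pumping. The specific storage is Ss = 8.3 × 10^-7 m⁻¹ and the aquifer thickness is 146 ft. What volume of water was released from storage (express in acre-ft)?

ΔV ≈ 0.962 acre-ft

b = 146 ft = 44.5 m
S = Ss × b = 8.3 × 10^-7 m⁻¹ × 44.5 m = 3.694 × 10^-5
A = 72 hectares = 7.2 × 10^5 m²
ΔV = S × A × Δh = 3.694 × 10^-5 × 7.2 × 10^5 m² × 44.6 m = 1186 m³
ΔV = 1186 m³ = 0.9616 acre-ft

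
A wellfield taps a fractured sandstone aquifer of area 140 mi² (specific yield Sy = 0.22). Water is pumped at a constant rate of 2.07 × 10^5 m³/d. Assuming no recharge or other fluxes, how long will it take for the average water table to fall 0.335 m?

t ≈ 129 days

A = 140 mi² = 3.626 × 10^8 m²
ΔV = Sy × A × Δh = 0.22 × 3.626 × 10^8 × 0.335 = 2.672 × 10^7 m³
t = ΔV / Q = 2.672 × 10^7 m³ / 2.07 × 10^5 m³/d = 129.1 d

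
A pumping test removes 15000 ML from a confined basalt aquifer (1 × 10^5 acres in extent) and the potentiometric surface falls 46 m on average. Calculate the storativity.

S ≈ 8.1 × 10^-4

A = 1 × 10^5 acres = 4.047 × 10^8 m²
ΔV = 15000 ML = 1.5 × 10^7 m³
S = ΔV / (A × Δh) = 1.5 × 10^7 m³ / (4.047 × 10^8 m² × 46 m) = 8.058 × 10^-4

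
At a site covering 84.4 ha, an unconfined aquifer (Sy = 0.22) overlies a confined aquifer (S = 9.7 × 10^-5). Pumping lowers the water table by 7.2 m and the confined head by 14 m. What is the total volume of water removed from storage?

ΔV ≈ 1.34 × 10^6 m³

A = 84.4 ha = 8.44 × 10^5 m²
Unconfined: ΔV_u = Sy × A × Δh_u = 0.22 × 8.44 × 10^5 × 7.2 = 1.337 × 10^6 m³
Confined: ΔV_c = S × A × Δh_c = 9.7 × 10^-5 × 8.44 × 10^5 × 14 = 1146 m³
Total ΔV = 1.337 × 10^6 + 1146 = 1.338 × 10^6 m³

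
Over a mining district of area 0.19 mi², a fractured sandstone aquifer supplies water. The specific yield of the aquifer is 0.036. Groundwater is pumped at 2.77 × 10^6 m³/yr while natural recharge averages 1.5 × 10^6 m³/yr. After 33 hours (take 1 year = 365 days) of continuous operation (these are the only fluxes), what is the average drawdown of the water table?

Δh ≈ 0.27 m

A = 0.19 mi² = 4.921 × 10^5 m²
Net abstraction = 2.77 × 10^6 − 1.5 × 10^6 = 1.27 × 10^6 m³/yr
Q_net = 1.27 × 10^6 m³/yr = 3479 m³/d
t = 33 hours = 1.375 d
ΔV = Q × t = 3479 m³/d × 1.375 d = 4784 m³
Δh = ΔV / (Sy × A) = 4784 / (0.036 × 4.921 × 10^5) = 0.2701 m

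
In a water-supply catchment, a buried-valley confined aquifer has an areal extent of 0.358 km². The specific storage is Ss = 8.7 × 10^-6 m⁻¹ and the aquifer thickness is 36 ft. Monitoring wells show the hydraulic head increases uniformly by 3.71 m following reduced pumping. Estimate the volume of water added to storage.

b = 36 ft = 10.97 m
S = Ss × b = 8.7 × 10^-6 m⁻¹ × 10.97 m = 9.546 × 10^-5
A = 0.358 km² = 3.58 × 10^5 m²
ΔV = S × A × Δh = 9.546 × 10^-5 × 3.58 × 10^5 m² × 3.71 m = 126.8 m³

ΔV ≈ 127 m³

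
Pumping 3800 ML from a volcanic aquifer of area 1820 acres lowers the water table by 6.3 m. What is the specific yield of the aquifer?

A = 1820 acres = 7.365 × 10^6 m²
ΔV = 3800 ML = 3.8 × 10^6 m³
Sy = ΔV / (A × Δh) = 3.8 × 10^6 m³ / (7.365 × 10^6 m² × 6.3 m) = 0.08189

Sy ≈ 0.082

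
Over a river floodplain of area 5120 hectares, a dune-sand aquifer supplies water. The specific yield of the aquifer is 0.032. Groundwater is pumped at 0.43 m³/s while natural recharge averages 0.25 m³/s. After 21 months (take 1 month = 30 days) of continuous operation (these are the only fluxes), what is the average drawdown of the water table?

Δh ≈ 5.98 m

A = 5120 hectares = 5.12 × 10^7 m²
Net abstraction = 0.43 − 0.25 = 0.18 m³/s
Q_net = 0.18 m³/s = 15550 m³/d
t = 21 months = 630 d
ΔV = Q × t = 15550 m³/d × 630 d = 9.798 × 10^6 m³
Δh = ΔV / (Sy × A) = 9.798 × 10^6 / (0.032 × 5.12 × 10^7) = 5.98 m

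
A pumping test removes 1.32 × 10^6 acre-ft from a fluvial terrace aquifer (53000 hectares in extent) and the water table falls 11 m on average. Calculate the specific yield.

A = 53000 hectares = 5.3 × 10^8 m²
ΔV = 1.32 × 10^6 acre-ft = 1.628 × 10^9 m³
Sy = ΔV / (A × Δh) = 1.628 × 10^9 m³ / (5.3 × 10^8 m² × 11 m) = 0.2793

Sy ≈ 0.28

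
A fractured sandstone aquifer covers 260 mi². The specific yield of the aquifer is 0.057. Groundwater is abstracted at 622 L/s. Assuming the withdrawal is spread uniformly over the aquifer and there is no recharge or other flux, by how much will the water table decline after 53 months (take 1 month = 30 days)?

A = 260 mi² = 6.734 × 10^8 m²
Q = 622 L/s = 53740 m³/d
t = 53 months = 1590 d
ΔV = Q × t = 53740 m³/d × 1590 d = 8.545 × 10^7 m³
Δh = ΔV / (Sy × A) = 8.545 × 10^7 / (0.057 × 6.734 × 10^8) = 2.226 m

Δh ≈ 2.23 m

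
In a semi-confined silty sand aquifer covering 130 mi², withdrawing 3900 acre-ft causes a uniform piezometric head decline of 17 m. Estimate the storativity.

S ≈ 8.4 × 10^-4

A = 130 mi² = 3.367 × 10^8 m²
ΔV = 3900 acre-ft = 4.811 × 10^6 m³
S = ΔV / (A × Δh) = 4.811 × 10^6 m³ / (3.367 × 10^8 m² × 17 m) = 8.404 × 10^-4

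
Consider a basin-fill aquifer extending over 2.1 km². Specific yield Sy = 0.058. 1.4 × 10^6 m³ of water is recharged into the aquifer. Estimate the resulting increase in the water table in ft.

Δh ≈ 37.7 ft

A = 2.1 km² = 2.1 × 10^6 m²
Δh = ΔV / (Sy × A) = 1.4 × 10^6 m³ / (0.058 × 2.1 × 10^6 m²) = 11.49 m
Δh = 11.49 m = 37.71 ft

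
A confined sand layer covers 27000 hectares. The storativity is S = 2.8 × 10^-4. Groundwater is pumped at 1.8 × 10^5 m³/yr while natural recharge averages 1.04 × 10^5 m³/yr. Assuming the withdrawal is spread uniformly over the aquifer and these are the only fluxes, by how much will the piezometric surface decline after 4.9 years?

Δh ≈ 4.93 m

A = 27000 hectares = 2.7 × 10^8 m²
Net abstraction = 1.8 × 10^5 − 1.04 × 10^5 = 76000 m³/yr
Q_net = 76000 m³/yr = 208.2 m³/d
t = 4.9 years = 1789 d
ΔV = Q × t = 208.2 m³/d × 1789 d = 3.724 × 10^5 m³
Δh = ΔV / (S × A) = 3.724 × 10^5 / (2.8 × 10^-4 × 2.7 × 10^8) = 4.926 m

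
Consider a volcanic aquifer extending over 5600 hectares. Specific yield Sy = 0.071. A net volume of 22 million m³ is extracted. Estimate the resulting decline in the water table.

A = 5600 hectares = 5.6 × 10^7 m²
ΔV = 22 million m³ = 2.2 × 10^7 m³
Δh = ΔV / (Sy × A) = 2.2 × 10^7 m³ / (0.071 × 5.6 × 10^7 m²) = 5.533 m

Δh ≈ 5.53 m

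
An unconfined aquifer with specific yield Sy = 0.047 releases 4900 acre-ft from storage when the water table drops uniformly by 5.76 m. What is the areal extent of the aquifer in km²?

ΔV = 4900 acre-ft = 6.044 × 10^6 m³
A = ΔV / (Sy × Δh) = 6.044 × 10^6 / (0.047 × 5.76) = 2.233 × 10^7 m²
A = 2.233 × 10^7 m² = 22.33 km²

A ≈ 22.3 km²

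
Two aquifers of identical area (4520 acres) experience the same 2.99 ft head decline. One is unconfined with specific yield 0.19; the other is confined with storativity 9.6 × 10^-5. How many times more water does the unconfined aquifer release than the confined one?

A = 4520 acres = 1.829 × 10^7 m²
Δh = 2.99 ft = 0.9114 m
Unconfined: ΔV_u = Sy × A × Δh = 0.19 × 1.829 × 10^7 × 0.9114 = 3.167 × 10^6 m³
Confined: ΔV_c = S × A × Δh = 9.6 × 10^-5 × 1.829 × 10^7 × 0.9114 = 1600 m³
Ratio = ΔV_u / ΔV_c = Sy / S = 0.19 / 9.6 × 10^-5 = 1979

ΔV_u / ΔV_c ≈ 1980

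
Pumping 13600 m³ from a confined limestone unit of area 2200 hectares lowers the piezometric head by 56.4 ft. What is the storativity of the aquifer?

S ≈ 3.6 × 10^-5

A = 2200 hectares = 2.2 × 10^7 m²
Δh = 56.4 ft = 17.19 m
S = ΔV / (A × Δh) = 13600 m³ / (2.2 × 10^7 m² × 17.19 m) = 3.596 × 10^-5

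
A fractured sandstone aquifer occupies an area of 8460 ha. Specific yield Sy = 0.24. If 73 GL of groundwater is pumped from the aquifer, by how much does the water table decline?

Δh ≈ 3.6 m

A = 8460 ha = 8.46 × 10^7 m²
ΔV = 73 GL = 7.3 × 10^7 m³
Δh = ΔV / (Sy × A) = 7.3 × 10^7 m³ / (0.24 × 8.46 × 10^7 m²) = 3.595 m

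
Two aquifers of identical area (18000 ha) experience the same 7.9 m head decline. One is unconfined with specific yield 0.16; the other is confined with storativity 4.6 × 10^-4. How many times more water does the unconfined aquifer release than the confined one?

ΔV_u / ΔV_c ≈ 348

A = 18000 ha = 1.8 × 10^8 m²
Unconfined: ΔV_u = Sy × A × Δh = 0.16 × 1.8 × 10^8 × 7.9 = 2.275 × 10^8 m³
Confined: ΔV_c = S × A × Δh = 4.6 × 10^-4 × 1.8 × 10^8 × 7.9 = 6.541 × 10^5 m³
Ratio = ΔV_u / ΔV_c = Sy / S = 0.16 / 4.6 × 10^-4 = 347.8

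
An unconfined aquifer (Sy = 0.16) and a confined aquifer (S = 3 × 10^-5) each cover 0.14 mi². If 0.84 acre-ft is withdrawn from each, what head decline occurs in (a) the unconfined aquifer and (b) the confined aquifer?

A = 0.14 mi² = 3.626 × 10^5 m²
ΔV = 0.84 acre-ft = 1036 m³
Unconfined: Δh_u = ΔV/(Sy·A) = 1036/(0.16 × 3.626 × 10^5) = 0.01786 m
Confined: Δh_c = ΔV/(S·A) = 1036/(3 × 10^-5 × 3.626 × 10^5) = 95.25 m

Δh_u ≈ 0.0179 m; Δh_c ≈ 95.3 m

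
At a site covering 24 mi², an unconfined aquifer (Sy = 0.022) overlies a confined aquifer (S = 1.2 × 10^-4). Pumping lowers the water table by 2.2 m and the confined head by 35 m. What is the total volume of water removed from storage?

A = 24 mi² = 6.216 × 10^7 m²
Unconfined: ΔV_u = Sy × A × Δh_u = 0.022 × 6.216 × 10^7 × 2.2 = 3.009 × 10^6 m³
Confined: ΔV_c = S × A × Δh_c = 1.2 × 10^-4 × 6.216 × 10^7 × 35 = 2.611 × 10^5 m³
Total ΔV = 3.009 × 10^6 + 2.611 × 10^5 = 3.27 × 10^6 m³

ΔV ≈ 3.27 × 10^6 m³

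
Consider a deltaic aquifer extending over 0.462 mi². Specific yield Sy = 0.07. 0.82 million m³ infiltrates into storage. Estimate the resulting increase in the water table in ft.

A = 0.462 mi² = 1.197 × 10^6 m²
ΔV = 0.82 million m³ = 8.2 × 10^5 m³
Δh = ΔV / (Sy × A) = 8.2 × 10^5 m³ / (0.07 × 1.197 × 10^6 m²) = 9.79 m
Δh = 9.79 m = 32.12 ft

Δh ≈ 32.1 ft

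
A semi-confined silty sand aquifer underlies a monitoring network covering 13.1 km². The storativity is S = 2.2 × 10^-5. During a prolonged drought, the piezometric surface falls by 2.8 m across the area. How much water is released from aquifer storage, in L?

ΔV ≈ 8.07 × 10^5 L

A = 13.1 km² = 1.31 × 10^7 m²
ΔV = S × A × Δh = 2.2 × 10^-5 × 1.31 × 10^7 m² × 2.8 m = 807 m³
ΔV = 807 m³ = 8.07 × 10^5 L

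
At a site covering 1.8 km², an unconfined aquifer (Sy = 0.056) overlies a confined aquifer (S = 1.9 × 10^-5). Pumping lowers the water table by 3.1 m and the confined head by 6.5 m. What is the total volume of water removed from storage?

ΔV ≈ 3.13 × 10^5 m³

A = 1.8 km² = 1.8 × 10^6 m²
Unconfined: ΔV_u = Sy × A × Δh_u = 0.056 × 1.8 × 10^6 × 3.1 = 3.125 × 10^5 m³
Confined: ΔV_c = S × A × Δh_c = 1.9 × 10^-5 × 1.8 × 10^6 × 6.5 = 222.3 m³
Total ΔV = 3.125 × 10^5 + 222.3 = 3.127 × 10^5 m³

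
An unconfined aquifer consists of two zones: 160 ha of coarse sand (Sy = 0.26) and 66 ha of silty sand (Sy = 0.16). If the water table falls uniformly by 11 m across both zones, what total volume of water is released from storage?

ΔV ≈ 5.74 × 10^6 m³

A₁ = 160 ha = 1.6 × 10^6 m²; A₂ = 66 ha = 6.6 × 10^5 m²
ΔV₁ = 0.26 × 1.6 × 10^6 × 11 = 4.576 × 10^6 m³
ΔV₂ = 0.16 × 6.6 × 10^5 × 11 = 1.162 × 10^6 m³
ΔV = ΔV₁ + ΔV₂ = 5.738 × 10^6 m³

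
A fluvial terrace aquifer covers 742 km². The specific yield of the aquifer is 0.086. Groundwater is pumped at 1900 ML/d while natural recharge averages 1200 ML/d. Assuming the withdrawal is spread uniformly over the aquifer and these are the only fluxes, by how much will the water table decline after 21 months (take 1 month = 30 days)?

A = 742 km² = 7.42 × 10^8 m²
Net abstraction = 1900 − 1200 = 700 ML/d
Q_net = 700 ML/d = 7 × 10^5 m³/d
t = 21 months = 630 d
ΔV = Q × t = 7 × 10^5 m³/d × 630 d = 4.41 × 10^8 m³
Δh = ΔV / (Sy × A) = 4.41 × 10^8 / (0.086 × 7.42 × 10^8) = 6.911 m

Δh ≈ 6.91 m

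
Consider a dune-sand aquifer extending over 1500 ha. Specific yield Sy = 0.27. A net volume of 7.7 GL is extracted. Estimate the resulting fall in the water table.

A = 1500 ha = 1.5 × 10^7 m²
ΔV = 7.7 GL = 7.7 × 10^6 m³
Δh = ΔV / (Sy × A) = 7.7 × 10^6 m³ / (0.27 × 1.5 × 10^7 m²) = 1.901 m

Δh ≈ 1.9 m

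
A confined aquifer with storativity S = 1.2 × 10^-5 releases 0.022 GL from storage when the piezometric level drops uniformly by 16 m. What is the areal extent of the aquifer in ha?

ΔV = 0.022 GL = 22000 m³
A = ΔV / (S × Δh) = 22000 / (1.2 × 10^-5 × 16) = 1.146 × 10^8 m²
A = 1.146 × 10^8 m² = 11460 ha

A ≈ 11500 ha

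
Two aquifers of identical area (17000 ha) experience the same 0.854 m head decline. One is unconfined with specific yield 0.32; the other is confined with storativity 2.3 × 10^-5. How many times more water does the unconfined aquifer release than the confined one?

A = 17000 ha = 1.7 × 10^8 m²
Unconfined: ΔV_u = Sy × A × Δh = 0.32 × 1.7 × 10^8 × 0.854 = 4.646 × 10^7 m³
Confined: ΔV_c = S × A × Δh = 2.3 × 10^-5 × 1.7 × 10^8 × 0.854 = 3339 m³
Ratio = ΔV_u / ΔV_c = Sy / S = 0.32 / 2.3 × 10^-5 = 13910

ΔV_u / ΔV_c ≈ 13900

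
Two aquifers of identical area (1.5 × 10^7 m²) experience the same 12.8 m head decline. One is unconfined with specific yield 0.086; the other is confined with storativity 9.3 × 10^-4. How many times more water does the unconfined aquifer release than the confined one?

Unconfined: ΔV_u = Sy × A × Δh = 0.086 × 1.5 × 10^7 × 12.8 = 1.651 × 10^7 m³
Confined: ΔV_c = S × A × Δh = 9.3 × 10^-4 × 1.5 × 10^7 × 12.8 = 1.786 × 10^5 m³
Ratio = ΔV_u / ΔV_c = Sy / S = 0.086 / 9.3 × 10^-4 = 92.47

ΔV_u / ΔV_c ≈ 92.5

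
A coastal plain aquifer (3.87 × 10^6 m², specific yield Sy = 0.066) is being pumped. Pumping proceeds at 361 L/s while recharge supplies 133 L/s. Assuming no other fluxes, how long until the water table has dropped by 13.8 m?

t ≈ 179 days

ΔV = Sy × A × Δh = 0.066 × 3.87 × 10^6 × 13.8 = 3.525 × 10^6 m³
Net withdrawal = 361 − 133 = 228 L/s = 19700 m³/d
t = ΔV / Q = 3.525 × 10^6 m³ / 19700 m³/d = 178.9 d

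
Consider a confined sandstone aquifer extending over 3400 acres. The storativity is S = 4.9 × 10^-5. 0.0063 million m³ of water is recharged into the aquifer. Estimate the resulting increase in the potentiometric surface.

Δh ≈ 9.34 m

A = 3400 acres = 1.376 × 10^7 m²
ΔV = 0.0063 million m³ = 6300 m³
Δh = ΔV / (S × A) = 6300 m³ / (4.9 × 10^-5 × 1.376 × 10^7 m²) = 9.344 m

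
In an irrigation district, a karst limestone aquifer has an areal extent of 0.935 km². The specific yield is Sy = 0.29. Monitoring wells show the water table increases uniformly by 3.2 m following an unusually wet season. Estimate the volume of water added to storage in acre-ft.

A = 0.935 km² = 9.35 × 10^5 m²
ΔV = Sy × A × Δh = 0.29 × 9.35 × 10^5 m² × 3.2 m = 8.677 × 10^5 m³
ΔV = 8.677 × 10^5 m³ = 703.4 acre-ft

ΔV ≈ 703 acre-ft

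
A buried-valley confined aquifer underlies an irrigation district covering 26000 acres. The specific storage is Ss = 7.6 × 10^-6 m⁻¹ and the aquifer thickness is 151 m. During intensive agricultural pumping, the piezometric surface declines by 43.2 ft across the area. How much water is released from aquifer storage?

ΔV ≈ 1.59 × 10^6 m³

S = Ss × b = 7.6 × 10^-6 m⁻¹ × 151 m = 1.148 × 10^-3
A = 26000 acres = 1.052 × 10^8 m²
Δh = 43.2 ft = 13.17 m
ΔV = S × A × Δh = 0.001148 × 1.052 × 10^8 m² × 13.17 m = 1.59 × 10^6 m³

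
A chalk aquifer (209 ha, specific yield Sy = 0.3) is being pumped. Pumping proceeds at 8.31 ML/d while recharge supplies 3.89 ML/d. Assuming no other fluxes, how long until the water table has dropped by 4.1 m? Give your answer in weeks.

A = 209 ha = 2.09 × 10^6 m²
ΔV = Sy × A × Δh = 0.3 × 2.09 × 10^6 × 4.1 = 2.571 × 10^6 m³
Net withdrawal = 8.31 − 3.89 = 4.42 ML/d = 4420 m³/d
t = ΔV / Q = 2.571 × 10^6 m³ / 4420 m³/d = 581.6 d
t = 581.6 d ≈ 83.09 weeks

t ≈ 83.1 weeks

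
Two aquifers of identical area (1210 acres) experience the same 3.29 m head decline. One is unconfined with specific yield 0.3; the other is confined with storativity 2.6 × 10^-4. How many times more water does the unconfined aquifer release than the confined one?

ΔV_u / ΔV_c ≈ 1150

A = 1210 acres = 4.897 × 10^6 m²
Unconfined: ΔV_u = Sy × A × Δh = 0.3 × 4.897 × 10^6 × 3.29 = 4.833 × 10^6 m³
Confined: ΔV_c = S × A × Δh = 2.6 × 10^-4 × 4.897 × 10^6 × 3.29 = 4189 m³
Ratio = ΔV_u / ΔV_c = Sy / S = 0.3 / 2.6 × 10^-4 = 1154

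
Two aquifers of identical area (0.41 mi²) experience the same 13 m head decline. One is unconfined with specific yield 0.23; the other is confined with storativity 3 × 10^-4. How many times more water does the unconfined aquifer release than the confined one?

ΔV_u / ΔV_c ≈ 767

A = 0.41 mi² = 1.062 × 10^6 m²
Unconfined: ΔV_u = Sy × A × Δh = 0.23 × 1.062 × 10^6 × 13 = 3.175 × 10^6 m³
Confined: ΔV_c = S × A × Δh = 3 × 10^-4 × 1.062 × 10^6 × 13 = 4141 m³
Ratio = ΔV_u / ΔV_c = Sy / S = 0.23 / 3 × 10^-4 = 766.7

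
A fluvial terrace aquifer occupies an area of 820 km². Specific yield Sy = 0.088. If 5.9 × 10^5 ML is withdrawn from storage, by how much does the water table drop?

Δh ≈ 8.18 m

A = 820 km² = 8.2 × 10^8 m²
ΔV = 5.9 × 10^5 ML = 5.9 × 10^8 m³
Δh = ΔV / (Sy × A) = 5.9 × 10^8 m³ / (0.088 × 8.2 × 10^8 m²) = 8.176 m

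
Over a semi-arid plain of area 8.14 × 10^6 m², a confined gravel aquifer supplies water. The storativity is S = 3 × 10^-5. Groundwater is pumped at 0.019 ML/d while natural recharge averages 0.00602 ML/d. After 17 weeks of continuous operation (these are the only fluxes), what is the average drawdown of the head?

Net abstraction = 0.019 − 0.00602 = 0.01298 ML/d
Q_net = 0.01298 ML/d = 12.98 m³/d
t = 17 weeks = 119 d
ΔV = Q × t = 12.98 m³/d × 119 d = 1545 m³
Δh = ΔV / (S × A) = 1545 / (3 × 10^-5 × 8.14 × 10^6) = 6.325 m

Δh ≈ 6.33 m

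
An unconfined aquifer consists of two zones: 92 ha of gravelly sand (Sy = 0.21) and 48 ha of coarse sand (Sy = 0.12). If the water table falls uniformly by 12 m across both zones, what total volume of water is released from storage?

ΔV ≈ 3.01 × 10^6 m³

A₁ = 92 ha = 9.2 × 10^5 m²; A₂ = 48 ha = 4.8 × 10^5 m²
ΔV₁ = 0.21 × 9.2 × 10^5 × 12 = 2.318 × 10^6 m³
ΔV₂ = 0.12 × 4.8 × 10^5 × 12 = 6.912 × 10^5 m³
ΔV = ΔV₁ + ΔV₂ = 3.01 × 10^6 m³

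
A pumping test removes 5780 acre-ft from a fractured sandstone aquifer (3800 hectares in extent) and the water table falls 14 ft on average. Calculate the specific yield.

A = 3800 hectares = 3.8 × 10^7 m²
Δh = 14 ft = 4.267 m
ΔV = 5780 acre-ft = 7.13 × 10^6 m³
Sy = ΔV / (A × Δh) = 7.13 × 10^6 m³ / (3.8 × 10^7 m² × 4.267 m) = 0.04397

Sy ≈ 0.044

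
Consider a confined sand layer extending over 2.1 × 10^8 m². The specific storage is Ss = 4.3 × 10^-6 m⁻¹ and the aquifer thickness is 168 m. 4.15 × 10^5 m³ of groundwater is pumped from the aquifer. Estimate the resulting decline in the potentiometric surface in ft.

Δh ≈ 8.98 ft

S = Ss × b = 4.3 × 10^-6 m⁻¹ × 168 m = 7.224 × 10^-4
Δh = ΔV / (S × A) = 4.15 × 10^5 m³ / (7.224 × 10^-4 × 2.1 × 10^8 m²) = 2.736 m
Δh = 2.736 m = 8.975 ft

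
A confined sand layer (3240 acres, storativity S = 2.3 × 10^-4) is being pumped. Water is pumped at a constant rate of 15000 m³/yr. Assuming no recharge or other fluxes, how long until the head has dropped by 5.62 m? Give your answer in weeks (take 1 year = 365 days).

t ≈ 58.9 weeks

A = 3240 acres = 1.311 × 10^7 m²
ΔV = S × A × Δh = 2.3 × 10^-4 × 1.311 × 10^7 × 5.62 = 16950 m³
Q = 15000 m³/yr = 41.1 m³/d
t = ΔV / Q = 16950 m³ / 41.1 m³/d = 412.4 d
t = 412.4 d ≈ 58.92 weeks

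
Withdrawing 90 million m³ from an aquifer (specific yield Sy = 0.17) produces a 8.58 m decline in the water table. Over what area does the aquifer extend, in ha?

ΔV = 90 million m³ = 9 × 10^7 m³
A = ΔV / (Sy × Δh) = 9 × 10^7 / (0.17 × 8.58) = 6.17 × 10^7 m²
A = 6.17 × 10^7 m² = 6170 ha

A ≈ 6170 ha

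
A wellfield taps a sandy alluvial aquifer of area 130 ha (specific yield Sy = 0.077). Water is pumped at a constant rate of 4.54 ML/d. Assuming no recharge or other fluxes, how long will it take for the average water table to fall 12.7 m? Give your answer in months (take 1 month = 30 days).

A = 130 ha = 1.3 × 10^6 m²
ΔV = Sy × A × Δh = 0.077 × 1.3 × 10^6 × 12.7 = 1.271 × 10^6 m³
Q = 4.54 ML/d = 4540 m³/d
t = ΔV / Q = 1.271 × 10^6 m³ / 4540 m³/d = 280 d
t = 280 d ≈ 9.334 months

t ≈ 9.33 months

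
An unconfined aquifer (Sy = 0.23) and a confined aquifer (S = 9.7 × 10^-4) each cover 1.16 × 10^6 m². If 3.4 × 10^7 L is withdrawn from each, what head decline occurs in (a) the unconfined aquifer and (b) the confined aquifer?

Δh_u ≈ 0.127 m; Δh_c ≈ 30.2 m

ΔV = 3.4 × 10^7 L = 34000 m³
Unconfined: Δh_u = ΔV/(Sy·A) = 34000/(0.23 × 1.16 × 10^6) = 0.1274 m
Confined: Δh_c = ΔV/(S·A) = 34000/(9.7 × 10^-4 × 1.16 × 10^6) = 30.22 m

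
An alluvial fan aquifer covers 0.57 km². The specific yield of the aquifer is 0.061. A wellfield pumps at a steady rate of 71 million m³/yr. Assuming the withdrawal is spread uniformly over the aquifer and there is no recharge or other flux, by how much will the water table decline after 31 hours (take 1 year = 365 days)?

Δh ≈ 7.23 m

A = 0.57 km² = 5.7 × 10^5 m²
Q = 71 million m³/yr = 1.945 × 10^5 m³/d
t = 31 hours = 1.292 d
ΔV = Q × t = 1.945 × 10^5 m³/d × 1.292 d = 2.513 × 10^5 m³
Δh = ΔV / (Sy × A) = 2.513 × 10^5 / (0.061 × 5.7 × 10^5) = 7.226 m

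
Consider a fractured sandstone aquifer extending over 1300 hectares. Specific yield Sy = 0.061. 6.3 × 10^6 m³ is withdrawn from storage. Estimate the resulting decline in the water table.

Δh ≈ 7.94 m

A = 1300 hectares = 1.3 × 10^7 m²
Δh = ΔV / (Sy × A) = 6.3 × 10^6 m³ / (0.061 × 1.3 × 10^7 m²) = 7.945 m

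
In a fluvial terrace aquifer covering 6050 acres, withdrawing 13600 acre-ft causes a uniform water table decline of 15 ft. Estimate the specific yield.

Sy ≈ 0.15

A = 6050 acres = 2.448 × 10^7 m²
Δh = 15 ft = 4.572 m
ΔV = 13600 acre-ft = 1.678 × 10^7 m³
Sy = ΔV / (A × Δh) = 1.678 × 10^7 m³ / (2.448 × 10^7 m² × 4.572 m) = 0.1499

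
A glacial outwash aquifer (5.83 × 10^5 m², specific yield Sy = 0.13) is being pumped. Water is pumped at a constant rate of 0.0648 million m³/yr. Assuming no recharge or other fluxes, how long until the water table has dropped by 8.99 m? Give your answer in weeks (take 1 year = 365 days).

ΔV = Sy × A × Δh = 0.13 × 5.83 × 10^5 × 8.99 = 6.814 × 10^5 m³
Q = 0.0648 million m³/yr = 177.5 m³/d
t = ΔV / Q = 6.814 × 10^5 m³ / 177.5 m³/d = 3838 d
t = 3838 d ≈ 548.3 weeks

t ≈ 548 weeks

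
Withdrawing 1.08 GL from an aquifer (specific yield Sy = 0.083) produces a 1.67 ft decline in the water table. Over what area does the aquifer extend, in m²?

Δh = 1.67 ft = 0.509 m
ΔV = 1.08 GL = 1.08 × 10^6 m³
A = ΔV / (Sy × Δh) = 1.08 × 10^6 / (0.083 × 0.509) = 2.556 × 10^7 m²

A ≈ 2.56 × 10^7 m²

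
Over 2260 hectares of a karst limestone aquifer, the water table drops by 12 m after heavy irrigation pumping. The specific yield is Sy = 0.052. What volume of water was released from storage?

A = 2260 hectares = 2.26 × 10^7 m²
ΔV = Sy × A × Δh = 0.052 × 2.26 × 10^7 m² × 12 m = 1.41 × 10^7 m³

ΔV ≈ 1.41 × 10^7 m³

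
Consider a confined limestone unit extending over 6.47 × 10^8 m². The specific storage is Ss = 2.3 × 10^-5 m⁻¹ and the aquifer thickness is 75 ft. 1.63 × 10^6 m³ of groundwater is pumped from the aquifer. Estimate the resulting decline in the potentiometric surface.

Δh ≈ 4.79 m

b = 75 ft = 22.86 m
S = Ss × b = 2.3 × 10^-5 m⁻¹ × 22.86 m = 5.258 × 10^-4
Δh = ΔV / (S × A) = 1.63 × 10^6 m³ / (5.258 × 10^-4 × 6.47 × 10^8 m²) = 4.792 m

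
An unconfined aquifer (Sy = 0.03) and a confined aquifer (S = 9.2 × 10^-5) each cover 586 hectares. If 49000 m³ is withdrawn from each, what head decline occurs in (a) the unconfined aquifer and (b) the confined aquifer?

A = 586 hectares = 5.86 × 10^6 m²
Unconfined: Δh_u = ΔV/(Sy·A) = 49000/(0.03 × 5.86 × 10^6) = 0.2787 m
Confined: Δh_c = ΔV/(S·A) = 49000/(9.2 × 10^-5 × 5.86 × 10^6) = 90.89 m

Δh_u ≈ 0.279 m; Δh_c ≈ 90.9 m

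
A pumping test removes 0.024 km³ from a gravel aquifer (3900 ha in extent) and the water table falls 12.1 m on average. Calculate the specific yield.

Sy ≈ 0.051

A = 3900 ha = 3.9 × 10^7 m²
ΔV = 0.024 km³ = 2.4 × 10^7 m³
Sy = ΔV / (A × Δh) = 2.4 × 10^7 m³ / (3.9 × 10^7 m² × 12.1 m) = 0.05086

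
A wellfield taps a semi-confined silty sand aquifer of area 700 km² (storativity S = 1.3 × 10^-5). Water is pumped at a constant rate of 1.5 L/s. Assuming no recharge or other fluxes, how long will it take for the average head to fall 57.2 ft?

A = 700 km² = 7 × 10^8 m²
Δh = 57.2 ft = 17.43 m
ΔV = S × A × Δh = 1.3 × 10^-5 × 7 × 10^8 × 17.43 = 1.587 × 10^5 m³
Q = 1.5 L/s = 129.6 m³/d
t = ΔV / Q = 1.587 × 10^5 m³ / 129.6 m³/d = 1224 d

t ≈ 1220 days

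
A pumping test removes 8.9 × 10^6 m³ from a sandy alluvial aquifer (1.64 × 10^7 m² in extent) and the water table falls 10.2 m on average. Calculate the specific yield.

Sy = ΔV / (A × Δh) = 8.9 × 10^6 m³ / (1.64 × 10^7 m² × 10.2 m) = 0.0532

Sy ≈ 0.053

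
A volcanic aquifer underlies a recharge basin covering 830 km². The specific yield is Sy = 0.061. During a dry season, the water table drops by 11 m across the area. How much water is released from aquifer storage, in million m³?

ΔV ≈ 557 million m³

A = 830 km² = 8.3 × 10^8 m²
ΔV = Sy × A × Δh = 0.061 × 8.3 × 10^8 m² × 11 m = 5.569 × 10^8 m³
ΔV = 5.569 × 10^8 m³ = 556.9 million m³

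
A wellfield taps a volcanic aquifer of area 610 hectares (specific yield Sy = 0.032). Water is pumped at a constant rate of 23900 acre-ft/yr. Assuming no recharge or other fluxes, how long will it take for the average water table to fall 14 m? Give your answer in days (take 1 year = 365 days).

A = 610 hectares = 6.1 × 10^6 m²
ΔV = Sy × A × Δh = 0.032 × 6.1 × 10^6 × 14 = 2.733 × 10^6 m³
Q = 23900 acre-ft/yr = 80770 m³/d
t = ΔV / Q = 2.733 × 10^6 m³ / 80770 m³/d = 33.84 d

t ≈ 33.8 days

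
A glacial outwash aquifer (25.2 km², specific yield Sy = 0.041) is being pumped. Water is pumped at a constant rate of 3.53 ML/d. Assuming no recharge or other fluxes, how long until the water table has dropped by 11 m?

A = 25.2 km² = 2.52 × 10^7 m²
ΔV = Sy × A × Δh = 0.041 × 2.52 × 10^7 × 11 = 1.137 × 10^7 m³
Q = 3.53 ML/d = 3530 m³/d
t = ΔV / Q = 1.137 × 10^7 m³ / 3530 m³/d = 3220 d

t ≈ 3220 days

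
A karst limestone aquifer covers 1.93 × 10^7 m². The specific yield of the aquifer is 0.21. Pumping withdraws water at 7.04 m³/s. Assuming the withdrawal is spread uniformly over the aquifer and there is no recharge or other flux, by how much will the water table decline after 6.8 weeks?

Q = 7.04 m³/s = 6.083 × 10^5 m³/d
t = 6.8 weeks = 47.6 d
ΔV = Q × t = 6.083 × 10^5 m³/d × 47.6 d = 2.895 × 10^7 m³
Δh = ΔV / (Sy × A) = 2.895 × 10^7 / (0.21 × 1.93 × 10^7) = 7.144 m

Δh ≈ 7.14 m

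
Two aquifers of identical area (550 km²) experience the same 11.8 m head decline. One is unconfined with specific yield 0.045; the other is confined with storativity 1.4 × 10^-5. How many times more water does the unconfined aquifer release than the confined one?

ΔV_u / ΔV_c ≈ 3210

A = 550 km² = 5.5 × 10^8 m²
Unconfined: ΔV_u = Sy × A × Δh = 0.045 × 5.5 × 10^8 × 11.8 = 2.921 × 10^8 m³
Confined: ΔV_c = S × A × Δh = 1.4 × 10^-5 × 5.5 × 10^8 × 11.8 = 90860 m³
Ratio = ΔV_u / ΔV_c = Sy / S = 0.045 / 1.4 × 10^-5 = 3214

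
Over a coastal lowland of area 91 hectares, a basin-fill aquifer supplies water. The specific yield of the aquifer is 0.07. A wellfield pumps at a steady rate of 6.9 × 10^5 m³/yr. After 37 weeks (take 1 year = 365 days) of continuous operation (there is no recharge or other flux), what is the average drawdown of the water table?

A = 91 hectares = 9.1 × 10^5 m²
Q = 6.9 × 10^5 m³/yr = 1890 m³/d
t = 37 weeks = 259 d
ΔV = Q × t = 1890 m³/d × 259 d = 4.896 × 10^5 m³
Δh = ΔV / (Sy × A) = 4.896 × 10^5 / (0.07 × 9.1 × 10^5) = 7.686 m

Δh ≈ 7.69 m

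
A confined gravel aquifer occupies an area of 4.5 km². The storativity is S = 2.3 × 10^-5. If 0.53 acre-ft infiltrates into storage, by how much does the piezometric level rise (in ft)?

Δh ≈ 20.7 ft

A = 4.5 km² = 4.5 × 10^6 m²
ΔV = 0.53 acre-ft = 653.7 m³
Δh = ΔV / (S × A) = 653.7 m³ / (2.3 × 10^-5 × 4.5 × 10^6 m²) = 6.316 m
Δh = 6.316 m = 20.72 ft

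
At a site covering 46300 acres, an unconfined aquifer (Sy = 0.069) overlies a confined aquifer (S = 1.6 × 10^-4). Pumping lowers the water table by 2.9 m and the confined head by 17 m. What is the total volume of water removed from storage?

A = 46300 acres = 1.874 × 10^8 m²
Unconfined: ΔV_u = Sy × A × Δh_u = 0.069 × 1.874 × 10^8 × 2.9 = 3.749 × 10^7 m³
Confined: ΔV_c = S × A × Δh_c = 1.6 × 10^-4 × 1.874 × 10^8 × 17 = 5.096 × 10^5 m³
Total ΔV = 3.749 × 10^7 + 5.096 × 10^5 = 3.8 × 10^7 m³

ΔV ≈ 3.8 × 10^7 m³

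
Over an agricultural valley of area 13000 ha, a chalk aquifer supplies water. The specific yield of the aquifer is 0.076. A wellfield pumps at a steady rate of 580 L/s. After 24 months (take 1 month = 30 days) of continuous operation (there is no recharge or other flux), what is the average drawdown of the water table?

Δh ≈ 3.65 m

A = 13000 ha = 1.3 × 10^8 m²
Q = 580 L/s = 50110 m³/d
t = 24 months = 720 d
ΔV = Q × t = 50110 m³/d × 720 d = 3.608 × 10^7 m³
Δh = ΔV / (Sy × A) = 3.608 × 10^7 / (0.076 × 1.3 × 10^8) = 3.652 m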